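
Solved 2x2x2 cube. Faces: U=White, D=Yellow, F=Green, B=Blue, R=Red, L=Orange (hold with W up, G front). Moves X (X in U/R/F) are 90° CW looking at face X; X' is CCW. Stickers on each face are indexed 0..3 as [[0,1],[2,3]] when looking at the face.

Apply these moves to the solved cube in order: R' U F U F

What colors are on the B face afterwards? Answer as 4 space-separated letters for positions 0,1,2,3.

Answer: G Y Y B

Derivation:
After move 1 (R'): R=RRRR U=WBWB F=GWGW D=YGYG B=YBYB
After move 2 (U): U=WWBB F=RRGW R=YBRR B=OOYB L=GWOO
After move 3 (F): F=GRWR U=WWOW R=BBBR D=RYYG L=GYOG
After move 4 (U): U=OWWW F=BBWR R=OOBR B=GYYB L=GROG
After move 5 (F): F=WBRB U=OWGR R=WOWR D=BOYG L=GROY
Query: B face = GYYB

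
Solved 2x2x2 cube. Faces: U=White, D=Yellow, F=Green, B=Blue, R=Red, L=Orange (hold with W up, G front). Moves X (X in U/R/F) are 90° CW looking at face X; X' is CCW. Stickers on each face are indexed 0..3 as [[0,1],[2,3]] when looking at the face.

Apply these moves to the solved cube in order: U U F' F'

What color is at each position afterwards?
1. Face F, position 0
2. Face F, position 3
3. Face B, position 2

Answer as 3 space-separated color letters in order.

Answer: G B B

Derivation:
After move 1 (U): U=WWWW F=RRGG R=BBRR B=OOBB L=GGOO
After move 2 (U): U=WWWW F=BBGG R=OORR B=GGBB L=RROO
After move 3 (F'): F=BGBG U=WWOR R=YOYR D=ROYY L=RWOW
After move 4 (F'): F=GGBB U=WWYY R=OORR D=WWYY L=RROO
Query 1: F[0] = G
Query 2: F[3] = B
Query 3: B[2] = B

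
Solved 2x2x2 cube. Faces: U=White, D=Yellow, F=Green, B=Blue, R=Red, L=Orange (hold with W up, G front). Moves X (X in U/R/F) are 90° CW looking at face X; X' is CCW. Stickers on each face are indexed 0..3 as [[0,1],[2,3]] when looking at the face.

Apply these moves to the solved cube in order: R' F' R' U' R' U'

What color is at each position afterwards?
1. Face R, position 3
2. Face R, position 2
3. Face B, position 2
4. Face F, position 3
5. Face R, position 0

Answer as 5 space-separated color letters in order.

After move 1 (R'): R=RRRR U=WBWB F=GWGW D=YGYG B=YBYB
After move 2 (F'): F=WWGG U=WBRR R=GRYR D=OOYG L=OBOW
After move 3 (R'): R=RRGY U=WYRY F=WBGR D=OWYG B=GBOB
After move 4 (U'): U=YYWR F=OBGR R=WBGY B=RROB L=GBOW
After move 5 (R'): R=BYWG U=YOWR F=OYGR D=OBYR B=GRWB
After move 6 (U'): U=ORYW F=GBGR R=OYWG B=BYWB L=GROW
Query 1: R[3] = G
Query 2: R[2] = W
Query 3: B[2] = W
Query 4: F[3] = R
Query 5: R[0] = O

Answer: G W W R O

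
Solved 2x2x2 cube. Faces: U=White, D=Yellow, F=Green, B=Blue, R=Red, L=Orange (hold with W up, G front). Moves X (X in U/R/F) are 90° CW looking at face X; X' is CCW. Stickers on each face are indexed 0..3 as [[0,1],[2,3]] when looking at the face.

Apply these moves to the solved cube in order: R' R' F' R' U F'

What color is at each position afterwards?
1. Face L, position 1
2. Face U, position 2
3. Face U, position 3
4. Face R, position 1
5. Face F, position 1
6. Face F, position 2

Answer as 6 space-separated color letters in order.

After move 1 (R'): R=RRRR U=WBWB F=GWGW D=YGYG B=YBYB
After move 2 (R'): R=RRRR U=WYWY F=GBGB D=YWYW B=GBGB
After move 3 (F'): F=BBGG U=WYRR R=WRYR D=OOYW L=OYOW
After move 4 (R'): R=RRWY U=WGRG F=BYGR D=OBYG B=WBOB
After move 5 (U): U=RWGG F=RRGR R=WBWY B=OYOB L=BYOW
After move 6 (F'): F=RRRG U=RWWW R=BBOY D=YWYG L=BGOG
Query 1: L[1] = G
Query 2: U[2] = W
Query 3: U[3] = W
Query 4: R[1] = B
Query 5: F[1] = R
Query 6: F[2] = R

Answer: G W W B R R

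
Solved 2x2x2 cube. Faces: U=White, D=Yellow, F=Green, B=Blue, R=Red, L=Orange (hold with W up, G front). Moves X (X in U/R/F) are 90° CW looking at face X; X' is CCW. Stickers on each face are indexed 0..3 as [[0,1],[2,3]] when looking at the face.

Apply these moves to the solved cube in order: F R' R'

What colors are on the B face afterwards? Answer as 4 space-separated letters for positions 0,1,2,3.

After move 1 (F): F=GGGG U=WWOO R=WRWR D=RRYY L=OYOY
After move 2 (R'): R=RRWW U=WBOB F=GWGO D=RGYG B=YBRB
After move 3 (R'): R=RWRW U=WROY F=GBGB D=RWYO B=GBGB
Query: B face = GBGB

Answer: G B G B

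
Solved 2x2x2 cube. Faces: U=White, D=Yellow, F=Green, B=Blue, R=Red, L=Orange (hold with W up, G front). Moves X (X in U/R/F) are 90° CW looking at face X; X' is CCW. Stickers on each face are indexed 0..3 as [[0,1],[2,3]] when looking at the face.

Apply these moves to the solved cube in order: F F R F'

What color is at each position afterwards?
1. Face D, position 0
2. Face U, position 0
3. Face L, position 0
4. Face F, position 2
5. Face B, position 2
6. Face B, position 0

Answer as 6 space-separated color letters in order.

After move 1 (F): F=GGGG U=WWOO R=WRWR D=RRYY L=OYOY
After move 2 (F): F=GGGG U=WWYY R=OROR D=WWYY L=OROR
After move 3 (R): R=OORR U=WGYG F=GWGY D=WBYB B=YBWB
After move 4 (F'): F=WYGG U=WGOR R=BOWR D=RRYB L=OGOY
Query 1: D[0] = R
Query 2: U[0] = W
Query 3: L[0] = O
Query 4: F[2] = G
Query 5: B[2] = W
Query 6: B[0] = Y

Answer: R W O G W Y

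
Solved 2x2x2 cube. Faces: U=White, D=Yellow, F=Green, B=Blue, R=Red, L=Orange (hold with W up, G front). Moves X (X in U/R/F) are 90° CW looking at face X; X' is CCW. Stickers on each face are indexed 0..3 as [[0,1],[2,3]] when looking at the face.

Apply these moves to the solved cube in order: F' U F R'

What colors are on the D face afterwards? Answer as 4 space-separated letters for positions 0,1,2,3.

Answer: Y Y Y R

Derivation:
After move 1 (F'): F=GGGG U=WWRR R=YRYR D=OOYY L=OWOW
After move 2 (U): U=RWRW F=YRGG R=BBYR B=OWBB L=GGOW
After move 3 (F): F=GYGR U=RWWG R=RBWR D=YBYY L=GOOO
After move 4 (R'): R=BRRW U=RBWO F=GWGG D=YYYR B=YWBB
Query: D face = YYYR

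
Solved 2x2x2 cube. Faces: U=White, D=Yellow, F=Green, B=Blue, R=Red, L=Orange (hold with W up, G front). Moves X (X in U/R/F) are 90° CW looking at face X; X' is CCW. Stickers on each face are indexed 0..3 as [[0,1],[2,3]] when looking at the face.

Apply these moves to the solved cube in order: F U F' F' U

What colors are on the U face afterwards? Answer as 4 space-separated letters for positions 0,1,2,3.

After move 1 (F): F=GGGG U=WWOO R=WRWR D=RRYY L=OYOY
After move 2 (U): U=OWOW F=WRGG R=BBWR B=OYBB L=GGOY
After move 3 (F'): F=RGWG U=OWBW R=RBRR D=GYYY L=GWOO
After move 4 (F'): F=GGRW U=OWRR R=YBGR D=WOYY L=GWOB
After move 5 (U): U=RORW F=YBRW R=OYGR B=GWBB L=GGOB
Query: U face = RORW

Answer: R O R W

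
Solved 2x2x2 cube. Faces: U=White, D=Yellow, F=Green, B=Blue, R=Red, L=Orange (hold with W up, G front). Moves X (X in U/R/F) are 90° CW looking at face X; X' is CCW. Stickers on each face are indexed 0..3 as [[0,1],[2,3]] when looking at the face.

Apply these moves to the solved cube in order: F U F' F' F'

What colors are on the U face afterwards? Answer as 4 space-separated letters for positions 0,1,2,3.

After move 1 (F): F=GGGG U=WWOO R=WRWR D=RRYY L=OYOY
After move 2 (U): U=OWOW F=WRGG R=BBWR B=OYBB L=GGOY
After move 3 (F'): F=RGWG U=OWBW R=RBRR D=GYYY L=GWOO
After move 4 (F'): F=GGRW U=OWRR R=YBGR D=WOYY L=GWOB
After move 5 (F'): F=GWGR U=OWYG R=OBWR D=WBYY L=GROR
Query: U face = OWYG

Answer: O W Y G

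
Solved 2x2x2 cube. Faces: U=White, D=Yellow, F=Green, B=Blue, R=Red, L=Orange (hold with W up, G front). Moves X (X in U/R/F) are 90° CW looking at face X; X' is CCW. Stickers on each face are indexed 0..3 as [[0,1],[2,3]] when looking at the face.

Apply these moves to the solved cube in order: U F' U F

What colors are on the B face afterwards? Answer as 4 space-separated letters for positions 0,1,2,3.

After move 1 (U): U=WWWW F=RRGG R=BBRR B=OOBB L=GGOO
After move 2 (F'): F=RGRG U=WWBR R=YBYR D=GOYY L=GWOW
After move 3 (U): U=BWRW F=YBRG R=OOYR B=GWBB L=RGOW
After move 4 (F): F=RYGB U=BWWG R=ROWR D=YOYY L=RGOO
Query: B face = GWBB

Answer: G W B B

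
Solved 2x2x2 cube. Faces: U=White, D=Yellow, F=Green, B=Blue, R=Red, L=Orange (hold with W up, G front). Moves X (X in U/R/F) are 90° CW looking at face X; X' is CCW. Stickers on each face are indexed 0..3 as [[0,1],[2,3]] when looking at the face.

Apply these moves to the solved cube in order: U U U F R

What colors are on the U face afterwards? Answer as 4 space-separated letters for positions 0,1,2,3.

After move 1 (U): U=WWWW F=RRGG R=BBRR B=OOBB L=GGOO
After move 2 (U): U=WWWW F=BBGG R=OORR B=GGBB L=RROO
After move 3 (U): U=WWWW F=OOGG R=GGRR B=RRBB L=BBOO
After move 4 (F): F=GOGO U=WWOB R=WGWR D=RGYY L=BYOY
After move 5 (R): R=WWRG U=WOOO F=GGGY D=RBYR B=BRWB
Query: U face = WOOO

Answer: W O O O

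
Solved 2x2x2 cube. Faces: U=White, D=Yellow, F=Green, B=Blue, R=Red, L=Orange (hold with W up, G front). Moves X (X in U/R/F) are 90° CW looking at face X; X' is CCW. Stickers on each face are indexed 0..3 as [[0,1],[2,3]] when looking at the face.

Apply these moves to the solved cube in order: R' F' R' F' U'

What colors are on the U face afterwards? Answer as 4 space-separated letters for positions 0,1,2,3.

Answer: Y G W R

Derivation:
After move 1 (R'): R=RRRR U=WBWB F=GWGW D=YGYG B=YBYB
After move 2 (F'): F=WWGG U=WBRR R=GRYR D=OOYG L=OBOW
After move 3 (R'): R=RRGY U=WYRY F=WBGR D=OWYG B=GBOB
After move 4 (F'): F=BRWG U=WYRG R=WROY D=BWYG L=OYOR
After move 5 (U'): U=YGWR F=OYWG R=BROY B=WROB L=GBOR
Query: U face = YGWR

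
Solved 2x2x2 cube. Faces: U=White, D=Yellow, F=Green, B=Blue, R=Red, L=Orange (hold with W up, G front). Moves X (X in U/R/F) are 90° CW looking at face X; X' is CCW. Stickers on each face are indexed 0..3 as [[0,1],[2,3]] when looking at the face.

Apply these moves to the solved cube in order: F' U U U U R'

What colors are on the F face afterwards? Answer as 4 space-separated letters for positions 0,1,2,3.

After move 1 (F'): F=GGGG U=WWRR R=YRYR D=OOYY L=OWOW
After move 2 (U): U=RWRW F=YRGG R=BBYR B=OWBB L=GGOW
After move 3 (U): U=RRWW F=BBGG R=OWYR B=GGBB L=YROW
After move 4 (U): U=WRWR F=OWGG R=GGYR B=YRBB L=BBOW
After move 5 (U): U=WWRR F=GGGG R=YRYR B=BBBB L=OWOW
After move 6 (R'): R=RRYY U=WBRB F=GWGR D=OGYG B=YBOB
Query: F face = GWGR

Answer: G W G R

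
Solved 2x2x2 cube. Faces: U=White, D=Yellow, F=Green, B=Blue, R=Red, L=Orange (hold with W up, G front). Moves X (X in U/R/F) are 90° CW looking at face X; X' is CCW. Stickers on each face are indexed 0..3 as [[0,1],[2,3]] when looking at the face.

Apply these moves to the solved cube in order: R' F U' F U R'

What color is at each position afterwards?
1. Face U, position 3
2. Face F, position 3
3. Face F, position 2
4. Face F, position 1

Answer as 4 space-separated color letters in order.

After move 1 (R'): R=RRRR U=WBWB F=GWGW D=YGYG B=YBYB
After move 2 (F): F=GGWW U=WBOO R=WRBR D=RRYG L=OYOG
After move 3 (U'): U=BOWO F=OYWW R=GGBR B=WRYB L=YBOG
After move 4 (F): F=WOWY U=BOGB R=WGOR D=BGYG L=YROR
After move 5 (U): U=GBBO F=WGWY R=WROR B=YRYB L=WOOR
After move 6 (R'): R=RRWO U=GYBY F=WBWO D=BGYY B=GRGB
Query 1: U[3] = Y
Query 2: F[3] = O
Query 3: F[2] = W
Query 4: F[1] = B

Answer: Y O W B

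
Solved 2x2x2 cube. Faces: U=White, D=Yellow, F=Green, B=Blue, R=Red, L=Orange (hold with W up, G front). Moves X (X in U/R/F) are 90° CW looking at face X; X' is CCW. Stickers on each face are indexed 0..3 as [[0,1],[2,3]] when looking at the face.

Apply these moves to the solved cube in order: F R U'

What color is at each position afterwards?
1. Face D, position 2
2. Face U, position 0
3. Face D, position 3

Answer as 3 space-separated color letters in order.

After move 1 (F): F=GGGG U=WWOO R=WRWR D=RRYY L=OYOY
After move 2 (R): R=WWRR U=WGOG F=GRGY D=RBYB B=OBWB
After move 3 (U'): U=GGWO F=OYGY R=GRRR B=WWWB L=OBOY
Query 1: D[2] = Y
Query 2: U[0] = G
Query 3: D[3] = B

Answer: Y G B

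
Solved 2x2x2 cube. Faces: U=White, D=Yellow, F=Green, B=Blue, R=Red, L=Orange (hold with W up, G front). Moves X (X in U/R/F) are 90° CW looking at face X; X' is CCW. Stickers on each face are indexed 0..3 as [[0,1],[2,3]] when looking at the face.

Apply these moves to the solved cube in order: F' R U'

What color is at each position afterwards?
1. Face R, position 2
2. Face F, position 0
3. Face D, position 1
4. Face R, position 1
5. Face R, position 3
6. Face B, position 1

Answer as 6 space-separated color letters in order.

After move 1 (F'): F=GGGG U=WWRR R=YRYR D=OOYY L=OWOW
After move 2 (R): R=YYRR U=WGRG F=GOGY D=OBYB B=RBWB
After move 3 (U'): U=GGWR F=OWGY R=GORR B=YYWB L=RBOW
Query 1: R[2] = R
Query 2: F[0] = O
Query 3: D[1] = B
Query 4: R[1] = O
Query 5: R[3] = R
Query 6: B[1] = Y

Answer: R O B O R Y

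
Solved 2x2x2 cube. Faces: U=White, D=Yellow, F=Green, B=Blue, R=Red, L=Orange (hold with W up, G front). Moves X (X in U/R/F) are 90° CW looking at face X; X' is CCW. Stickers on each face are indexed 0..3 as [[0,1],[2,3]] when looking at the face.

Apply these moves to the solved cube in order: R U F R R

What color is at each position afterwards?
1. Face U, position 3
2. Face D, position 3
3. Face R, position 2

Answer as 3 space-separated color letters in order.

After move 1 (R): R=RRRR U=WGWG F=GYGY D=YBYB B=WBWB
After move 2 (U): U=WWGG F=RRGY R=WBRR B=OOWB L=GYOO
After move 3 (F): F=GRYR U=WWOY R=GBGR D=RWYB L=GYOB
After move 4 (R): R=GGRB U=WROR F=GWYB D=RWYO B=YOWB
After move 5 (R): R=RGBG U=WWOB F=GWYO D=RWYY B=RORB
Query 1: U[3] = B
Query 2: D[3] = Y
Query 3: R[2] = B

Answer: B Y B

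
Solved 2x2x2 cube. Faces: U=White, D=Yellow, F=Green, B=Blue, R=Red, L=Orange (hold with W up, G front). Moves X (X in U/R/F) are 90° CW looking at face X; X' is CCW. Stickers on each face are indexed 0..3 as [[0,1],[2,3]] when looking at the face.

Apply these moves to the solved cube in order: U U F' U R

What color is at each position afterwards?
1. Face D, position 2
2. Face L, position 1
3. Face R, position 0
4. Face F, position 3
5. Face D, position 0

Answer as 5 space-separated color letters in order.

After move 1 (U): U=WWWW F=RRGG R=BBRR B=OOBB L=GGOO
After move 2 (U): U=WWWW F=BBGG R=OORR B=GGBB L=RROO
After move 3 (F'): F=BGBG U=WWOR R=YOYR D=ROYY L=RWOW
After move 4 (U): U=OWRW F=YOBG R=GGYR B=RWBB L=BGOW
After move 5 (R): R=YGRG U=OORG F=YOBY D=RBYR B=WWWB
Query 1: D[2] = Y
Query 2: L[1] = G
Query 3: R[0] = Y
Query 4: F[3] = Y
Query 5: D[0] = R

Answer: Y G Y Y R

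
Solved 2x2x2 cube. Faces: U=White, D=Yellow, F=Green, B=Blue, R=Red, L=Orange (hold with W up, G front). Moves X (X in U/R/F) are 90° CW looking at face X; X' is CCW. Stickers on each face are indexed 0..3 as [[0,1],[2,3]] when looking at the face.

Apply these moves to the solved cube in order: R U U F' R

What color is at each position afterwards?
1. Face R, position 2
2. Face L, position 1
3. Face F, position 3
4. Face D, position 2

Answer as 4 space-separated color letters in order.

After move 1 (R): R=RRRR U=WGWG F=GYGY D=YBYB B=WBWB
After move 2 (U): U=WWGG F=RRGY R=WBRR B=OOWB L=GYOO
After move 3 (U): U=GWGW F=WBGY R=OORR B=GYWB L=RROO
After move 4 (F'): F=BYWG U=GWOR R=BOYR D=ROYB L=RWOG
After move 5 (R): R=YBRO U=GYOG F=BOWB D=RWYG B=RYWB
Query 1: R[2] = R
Query 2: L[1] = W
Query 3: F[3] = B
Query 4: D[2] = Y

Answer: R W B Y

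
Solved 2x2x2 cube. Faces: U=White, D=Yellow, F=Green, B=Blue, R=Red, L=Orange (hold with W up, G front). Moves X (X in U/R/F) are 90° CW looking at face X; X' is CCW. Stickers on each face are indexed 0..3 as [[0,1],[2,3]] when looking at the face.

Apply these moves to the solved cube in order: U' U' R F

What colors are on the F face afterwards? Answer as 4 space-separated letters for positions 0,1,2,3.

Answer: G B Y Y

Derivation:
After move 1 (U'): U=WWWW F=OOGG R=GGRR B=RRBB L=BBOO
After move 2 (U'): U=WWWW F=BBGG R=OORR B=GGBB L=RROO
After move 3 (R): R=RORO U=WBWG F=BYGY D=YBYG B=WGWB
After move 4 (F): F=GBYY U=WBOR R=WOGO D=RRYG L=RYOB
Query: F face = GBYY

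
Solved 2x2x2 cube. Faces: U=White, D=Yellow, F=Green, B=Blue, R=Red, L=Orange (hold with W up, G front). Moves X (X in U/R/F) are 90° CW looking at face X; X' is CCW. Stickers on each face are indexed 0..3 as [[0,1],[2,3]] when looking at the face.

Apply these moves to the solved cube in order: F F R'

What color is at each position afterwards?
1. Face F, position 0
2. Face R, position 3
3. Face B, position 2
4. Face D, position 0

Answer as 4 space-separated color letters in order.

Answer: G O W W

Derivation:
After move 1 (F): F=GGGG U=WWOO R=WRWR D=RRYY L=OYOY
After move 2 (F): F=GGGG U=WWYY R=OROR D=WWYY L=OROR
After move 3 (R'): R=RROO U=WBYB F=GWGY D=WGYG B=YBWB
Query 1: F[0] = G
Query 2: R[3] = O
Query 3: B[2] = W
Query 4: D[0] = W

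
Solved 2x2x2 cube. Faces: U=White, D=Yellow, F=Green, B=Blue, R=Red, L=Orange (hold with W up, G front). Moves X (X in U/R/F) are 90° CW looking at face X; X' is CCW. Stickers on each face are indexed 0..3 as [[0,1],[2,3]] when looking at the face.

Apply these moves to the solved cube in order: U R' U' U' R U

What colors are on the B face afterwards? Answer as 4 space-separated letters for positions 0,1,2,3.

After move 1 (U): U=WWWW F=RRGG R=BBRR B=OOBB L=GGOO
After move 2 (R'): R=BRBR U=WBWO F=RWGW D=YRYG B=YOYB
After move 3 (U'): U=BOWW F=GGGW R=RWBR B=BRYB L=YOOO
After move 4 (U'): U=OWBW F=YOGW R=GGBR B=RWYB L=BROO
After move 5 (R): R=BGRG U=OOBW F=YRGG D=YYYR B=WWWB
After move 6 (U): U=BOWO F=BGGG R=WWRG B=BRWB L=YROO
Query: B face = BRWB

Answer: B R W B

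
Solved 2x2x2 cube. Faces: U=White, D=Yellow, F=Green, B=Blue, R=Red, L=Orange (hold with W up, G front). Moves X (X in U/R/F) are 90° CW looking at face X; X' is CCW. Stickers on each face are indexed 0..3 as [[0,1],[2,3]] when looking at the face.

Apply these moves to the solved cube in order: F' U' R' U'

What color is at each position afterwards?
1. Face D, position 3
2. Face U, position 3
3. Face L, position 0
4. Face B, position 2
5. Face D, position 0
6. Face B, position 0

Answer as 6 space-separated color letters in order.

After move 1 (F'): F=GGGG U=WWRR R=YRYR D=OOYY L=OWOW
After move 2 (U'): U=WRWR F=OWGG R=GGYR B=YRBB L=BBOW
After move 3 (R'): R=GRGY U=WBWY F=ORGR D=OWYG B=YROB
After move 4 (U'): U=BYWW F=BBGR R=ORGY B=GROB L=YROW
Query 1: D[3] = G
Query 2: U[3] = W
Query 3: L[0] = Y
Query 4: B[2] = O
Query 5: D[0] = O
Query 6: B[0] = G

Answer: G W Y O O G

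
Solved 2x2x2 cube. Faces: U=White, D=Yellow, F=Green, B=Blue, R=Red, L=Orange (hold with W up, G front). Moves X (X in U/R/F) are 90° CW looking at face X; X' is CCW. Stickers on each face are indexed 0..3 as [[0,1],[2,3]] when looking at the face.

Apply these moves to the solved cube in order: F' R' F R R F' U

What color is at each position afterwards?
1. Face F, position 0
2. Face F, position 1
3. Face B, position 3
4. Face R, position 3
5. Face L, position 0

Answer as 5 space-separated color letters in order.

Answer: B B B R O

Derivation:
After move 1 (F'): F=GGGG U=WWRR R=YRYR D=OOYY L=OWOW
After move 2 (R'): R=RRYY U=WBRB F=GWGR D=OGYG B=YBOB
After move 3 (F): F=GGRW U=WBWW R=RRBY D=YRYG L=OOOG
After move 4 (R): R=BRYR U=WGWW F=GRRG D=YOYY B=WBBB
After move 5 (R): R=YBRR U=WRWG F=GORY D=YBYW B=WBGB
After move 6 (F'): F=OYGR U=WRYR R=BBYR D=OGYW L=OGOW
After move 7 (U): U=YWRR F=BBGR R=WBYR B=OGGB L=OYOW
Query 1: F[0] = B
Query 2: F[1] = B
Query 3: B[3] = B
Query 4: R[3] = R
Query 5: L[0] = O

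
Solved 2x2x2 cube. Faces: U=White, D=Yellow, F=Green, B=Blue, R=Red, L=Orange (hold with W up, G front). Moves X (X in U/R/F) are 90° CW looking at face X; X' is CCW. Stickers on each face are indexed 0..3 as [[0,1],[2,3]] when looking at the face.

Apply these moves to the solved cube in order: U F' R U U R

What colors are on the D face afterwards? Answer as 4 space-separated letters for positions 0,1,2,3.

Answer: G W Y R

Derivation:
After move 1 (U): U=WWWW F=RRGG R=BBRR B=OOBB L=GGOO
After move 2 (F'): F=RGRG U=WWBR R=YBYR D=GOYY L=GWOW
After move 3 (R): R=YYRB U=WGBG F=RORY D=GBYO B=ROWB
After move 4 (U): U=BWGG F=YYRY R=RORB B=GWWB L=ROOW
After move 5 (U): U=GBGW F=RORY R=GWRB B=ROWB L=YYOW
After move 6 (R): R=RGBW U=GOGY F=RBRO D=GWYR B=WOBB
Query: D face = GWYR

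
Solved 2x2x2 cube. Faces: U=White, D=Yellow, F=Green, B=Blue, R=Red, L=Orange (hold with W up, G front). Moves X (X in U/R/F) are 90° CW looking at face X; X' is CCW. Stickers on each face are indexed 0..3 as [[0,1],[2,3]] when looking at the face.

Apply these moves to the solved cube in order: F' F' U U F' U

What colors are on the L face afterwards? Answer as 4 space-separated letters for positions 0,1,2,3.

After move 1 (F'): F=GGGG U=WWRR R=YRYR D=OOYY L=OWOW
After move 2 (F'): F=GGGG U=WWYY R=OROR D=WWYY L=OROR
After move 3 (U): U=YWYW F=ORGG R=BBOR B=ORBB L=GGOR
After move 4 (U): U=YYWW F=BBGG R=OROR B=GGBB L=OROR
After move 5 (F'): F=BGBG U=YYOO R=WRWR D=RRYY L=OWOW
After move 6 (U): U=OYOY F=WRBG R=GGWR B=OWBB L=BGOW
Query: L face = BGOW

Answer: B G O W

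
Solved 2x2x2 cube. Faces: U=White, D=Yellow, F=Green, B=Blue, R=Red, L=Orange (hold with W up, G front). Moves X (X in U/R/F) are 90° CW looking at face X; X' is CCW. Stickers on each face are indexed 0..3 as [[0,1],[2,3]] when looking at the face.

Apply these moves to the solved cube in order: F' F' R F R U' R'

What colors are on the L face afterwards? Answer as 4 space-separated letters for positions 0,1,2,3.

Answer: R B O B

Derivation:
After move 1 (F'): F=GGGG U=WWRR R=YRYR D=OOYY L=OWOW
After move 2 (F'): F=GGGG U=WWYY R=OROR D=WWYY L=OROR
After move 3 (R): R=OORR U=WGYG F=GWGY D=WBYB B=YBWB
After move 4 (F): F=GGYW U=WGRR R=YOGR D=ROYB L=OWOB
After move 5 (R): R=GYRO U=WGRW F=GOYB D=RWYY B=RBGB
After move 6 (U'): U=GWWR F=OWYB R=GORO B=GYGB L=RBOB
After move 7 (R'): R=OOGR U=GGWG F=OWYR D=RWYB B=YYWB
Query: L face = RBOB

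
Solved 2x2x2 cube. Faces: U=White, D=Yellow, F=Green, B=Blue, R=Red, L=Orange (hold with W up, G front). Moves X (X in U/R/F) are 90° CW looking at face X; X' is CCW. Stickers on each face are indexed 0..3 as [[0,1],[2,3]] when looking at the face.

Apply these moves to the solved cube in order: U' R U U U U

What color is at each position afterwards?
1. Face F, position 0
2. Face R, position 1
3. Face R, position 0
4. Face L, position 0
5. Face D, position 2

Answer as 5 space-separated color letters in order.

Answer: O G R B Y

Derivation:
After move 1 (U'): U=WWWW F=OOGG R=GGRR B=RRBB L=BBOO
After move 2 (R): R=RGRG U=WOWG F=OYGY D=YBYR B=WRWB
After move 3 (U): U=WWGO F=RGGY R=WRRG B=BBWB L=OYOO
After move 4 (U): U=GWOW F=WRGY R=BBRG B=OYWB L=RGOO
After move 5 (U): U=OGWW F=BBGY R=OYRG B=RGWB L=WROO
After move 6 (U): U=WOWG F=OYGY R=RGRG B=WRWB L=BBOO
Query 1: F[0] = O
Query 2: R[1] = G
Query 3: R[0] = R
Query 4: L[0] = B
Query 5: D[2] = Y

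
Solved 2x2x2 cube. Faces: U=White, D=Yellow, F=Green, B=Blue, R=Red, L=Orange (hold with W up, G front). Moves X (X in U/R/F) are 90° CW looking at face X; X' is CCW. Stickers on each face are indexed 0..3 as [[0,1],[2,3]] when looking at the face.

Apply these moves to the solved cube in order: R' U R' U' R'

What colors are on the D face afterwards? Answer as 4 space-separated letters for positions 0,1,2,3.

Answer: Y W Y B

Derivation:
After move 1 (R'): R=RRRR U=WBWB F=GWGW D=YGYG B=YBYB
After move 2 (U): U=WWBB F=RRGW R=YBRR B=OOYB L=GWOO
After move 3 (R'): R=BRYR U=WYBO F=RWGB D=YRYW B=GOGB
After move 4 (U'): U=YOWB F=GWGB R=RWYR B=BRGB L=GOOO
After move 5 (R'): R=WRRY U=YGWB F=GOGB D=YWYB B=WRRB
Query: D face = YWYB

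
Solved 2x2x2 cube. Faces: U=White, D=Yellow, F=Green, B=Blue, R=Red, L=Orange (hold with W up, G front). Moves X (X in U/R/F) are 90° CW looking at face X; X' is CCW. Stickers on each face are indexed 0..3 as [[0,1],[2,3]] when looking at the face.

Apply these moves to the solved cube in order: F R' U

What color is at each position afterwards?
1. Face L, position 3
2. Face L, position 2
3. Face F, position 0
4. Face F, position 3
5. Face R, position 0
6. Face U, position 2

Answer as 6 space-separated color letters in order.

Answer: Y O R O Y B

Derivation:
After move 1 (F): F=GGGG U=WWOO R=WRWR D=RRYY L=OYOY
After move 2 (R'): R=RRWW U=WBOB F=GWGO D=RGYG B=YBRB
After move 3 (U): U=OWBB F=RRGO R=YBWW B=OYRB L=GWOY
Query 1: L[3] = Y
Query 2: L[2] = O
Query 3: F[0] = R
Query 4: F[3] = O
Query 5: R[0] = Y
Query 6: U[2] = B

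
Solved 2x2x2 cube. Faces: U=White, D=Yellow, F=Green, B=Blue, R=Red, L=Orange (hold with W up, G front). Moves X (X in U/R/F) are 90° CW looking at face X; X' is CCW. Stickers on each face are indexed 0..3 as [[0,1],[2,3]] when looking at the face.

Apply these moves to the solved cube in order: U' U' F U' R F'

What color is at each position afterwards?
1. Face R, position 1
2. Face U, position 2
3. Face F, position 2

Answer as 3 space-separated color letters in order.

Answer: G W R

Derivation:
After move 1 (U'): U=WWWW F=OOGG R=GGRR B=RRBB L=BBOO
After move 2 (U'): U=WWWW F=BBGG R=OORR B=GGBB L=RROO
After move 3 (F): F=GBGB U=WWOR R=WOWR D=ROYY L=RYOY
After move 4 (U'): U=WRWO F=RYGB R=GBWR B=WOBB L=GGOY
After move 5 (R): R=WGRB U=WYWB F=ROGY D=RBYW B=OORB
After move 6 (F'): F=OYRG U=WYWR R=BGRB D=GYYW L=GBOW
Query 1: R[1] = G
Query 2: U[2] = W
Query 3: F[2] = R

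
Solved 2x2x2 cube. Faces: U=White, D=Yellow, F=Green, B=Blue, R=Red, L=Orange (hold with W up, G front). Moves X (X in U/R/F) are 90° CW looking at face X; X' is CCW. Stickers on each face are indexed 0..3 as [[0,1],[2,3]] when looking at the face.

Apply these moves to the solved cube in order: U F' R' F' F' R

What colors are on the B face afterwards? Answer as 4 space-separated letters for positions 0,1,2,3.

After move 1 (U): U=WWWW F=RRGG R=BBRR B=OOBB L=GGOO
After move 2 (F'): F=RGRG U=WWBR R=YBYR D=GOYY L=GWOW
After move 3 (R'): R=BRYY U=WBBO F=RWRR D=GGYG B=YOOB
After move 4 (F'): F=WRRR U=WBBY R=GRGY D=WWYG L=GOOB
After move 5 (F'): F=RRWR U=WBGG R=WRWY D=OBYG L=GYOB
After move 6 (R): R=WWYR U=WRGR F=RBWG D=OOYY B=GOBB
Query: B face = GOBB

Answer: G O B B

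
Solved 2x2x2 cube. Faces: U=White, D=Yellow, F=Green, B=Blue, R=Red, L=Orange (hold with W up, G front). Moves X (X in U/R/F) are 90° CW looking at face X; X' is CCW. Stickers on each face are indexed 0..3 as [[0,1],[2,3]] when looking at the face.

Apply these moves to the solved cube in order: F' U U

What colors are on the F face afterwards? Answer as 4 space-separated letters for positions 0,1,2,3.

After move 1 (F'): F=GGGG U=WWRR R=YRYR D=OOYY L=OWOW
After move 2 (U): U=RWRW F=YRGG R=BBYR B=OWBB L=GGOW
After move 3 (U): U=RRWW F=BBGG R=OWYR B=GGBB L=YROW
Query: F face = BBGG

Answer: B B G G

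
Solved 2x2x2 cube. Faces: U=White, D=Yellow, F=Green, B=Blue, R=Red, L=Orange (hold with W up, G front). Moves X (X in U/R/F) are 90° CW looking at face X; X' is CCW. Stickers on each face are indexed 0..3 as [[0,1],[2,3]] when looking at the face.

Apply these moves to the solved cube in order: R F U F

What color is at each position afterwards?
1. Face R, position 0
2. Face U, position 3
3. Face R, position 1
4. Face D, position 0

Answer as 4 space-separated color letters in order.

Answer: O G B G

Derivation:
After move 1 (R): R=RRRR U=WGWG F=GYGY D=YBYB B=WBWB
After move 2 (F): F=GGYY U=WGOO R=WRGR D=RRYB L=OYOB
After move 3 (U): U=OWOG F=WRYY R=WBGR B=OYWB L=GGOB
After move 4 (F): F=YWYR U=OWBG R=OBGR D=GWYB L=GROR
Query 1: R[0] = O
Query 2: U[3] = G
Query 3: R[1] = B
Query 4: D[0] = G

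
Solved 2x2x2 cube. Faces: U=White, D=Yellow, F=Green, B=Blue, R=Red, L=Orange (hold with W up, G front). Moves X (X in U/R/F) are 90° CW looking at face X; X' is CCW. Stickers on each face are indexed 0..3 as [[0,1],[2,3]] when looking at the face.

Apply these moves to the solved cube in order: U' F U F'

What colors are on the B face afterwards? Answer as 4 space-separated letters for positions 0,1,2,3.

Answer: B Y B B

Derivation:
After move 1 (U'): U=WWWW F=OOGG R=GGRR B=RRBB L=BBOO
After move 2 (F): F=GOGO U=WWOB R=WGWR D=RGYY L=BYOY
After move 3 (U): U=OWBW F=WGGO R=RRWR B=BYBB L=GOOY
After move 4 (F'): F=GOWG U=OWRW R=GRRR D=OYYY L=GWOB
Query: B face = BYBB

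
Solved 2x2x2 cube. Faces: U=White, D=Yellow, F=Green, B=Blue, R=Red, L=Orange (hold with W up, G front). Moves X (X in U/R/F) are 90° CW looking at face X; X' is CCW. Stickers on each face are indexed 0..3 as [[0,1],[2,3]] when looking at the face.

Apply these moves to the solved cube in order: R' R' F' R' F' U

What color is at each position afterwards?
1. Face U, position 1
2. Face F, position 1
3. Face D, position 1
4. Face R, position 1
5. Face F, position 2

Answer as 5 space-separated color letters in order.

After move 1 (R'): R=RRRR U=WBWB F=GWGW D=YGYG B=YBYB
After move 2 (R'): R=RRRR U=WYWY F=GBGB D=YWYW B=GBGB
After move 3 (F'): F=BBGG U=WYRR R=WRYR D=OOYW L=OYOW
After move 4 (R'): R=RRWY U=WGRG F=BYGR D=OBYG B=WBOB
After move 5 (F'): F=YRBG U=WGRW R=BROY D=YWYG L=OGOR
After move 6 (U): U=RWWG F=BRBG R=WBOY B=OGOB L=YROR
Query 1: U[1] = W
Query 2: F[1] = R
Query 3: D[1] = W
Query 4: R[1] = B
Query 5: F[2] = B

Answer: W R W B B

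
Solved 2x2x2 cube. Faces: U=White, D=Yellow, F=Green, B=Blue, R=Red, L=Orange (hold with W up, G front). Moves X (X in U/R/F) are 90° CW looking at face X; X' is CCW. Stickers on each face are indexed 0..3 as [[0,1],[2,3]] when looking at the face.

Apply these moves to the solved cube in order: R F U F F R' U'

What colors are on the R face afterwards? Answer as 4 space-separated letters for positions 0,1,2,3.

After move 1 (R): R=RRRR U=WGWG F=GYGY D=YBYB B=WBWB
After move 2 (F): F=GGYY U=WGOO R=WRGR D=RRYB L=OYOB
After move 3 (U): U=OWOG F=WRYY R=WBGR B=OYWB L=GGOB
After move 4 (F): F=YWYR U=OWBG R=OBGR D=GWYB L=GROR
After move 5 (F): F=YYRW U=OWRR R=BBGR D=GOYB L=GGOW
After move 6 (R'): R=BRBG U=OWRO F=YWRR D=GYYW B=BYOB
After move 7 (U'): U=WOOR F=GGRR R=YWBG B=BROB L=BYOW
Query: R face = YWBG

Answer: Y W B G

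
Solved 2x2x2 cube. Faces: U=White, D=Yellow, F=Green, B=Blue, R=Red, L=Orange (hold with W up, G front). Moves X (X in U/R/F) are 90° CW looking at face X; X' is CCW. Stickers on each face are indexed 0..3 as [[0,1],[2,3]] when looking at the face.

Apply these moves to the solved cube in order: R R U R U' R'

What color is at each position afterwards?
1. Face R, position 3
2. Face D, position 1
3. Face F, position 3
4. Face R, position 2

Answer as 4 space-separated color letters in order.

Answer: R B Y R

Derivation:
After move 1 (R): R=RRRR U=WGWG F=GYGY D=YBYB B=WBWB
After move 2 (R): R=RRRR U=WYWY F=GBGB D=YWYW B=GBGB
After move 3 (U): U=WWYY F=RRGB R=GBRR B=OOGB L=GBOO
After move 4 (R): R=RGRB U=WRYB F=RWGW D=YGYO B=YOWB
After move 5 (U'): U=RBWY F=GBGW R=RWRB B=RGWB L=YOOO
After move 6 (R'): R=WBRR U=RWWR F=GBGY D=YBYW B=OGGB
Query 1: R[3] = R
Query 2: D[1] = B
Query 3: F[3] = Y
Query 4: R[2] = R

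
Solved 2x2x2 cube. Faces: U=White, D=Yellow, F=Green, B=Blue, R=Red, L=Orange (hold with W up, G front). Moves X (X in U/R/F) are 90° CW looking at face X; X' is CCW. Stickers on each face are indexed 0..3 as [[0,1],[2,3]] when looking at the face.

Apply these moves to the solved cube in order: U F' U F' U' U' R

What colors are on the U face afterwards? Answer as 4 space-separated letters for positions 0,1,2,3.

After move 1 (U): U=WWWW F=RRGG R=BBRR B=OOBB L=GGOO
After move 2 (F'): F=RGRG U=WWBR R=YBYR D=GOYY L=GWOW
After move 3 (U): U=BWRW F=YBRG R=OOYR B=GWBB L=RGOW
After move 4 (F'): F=BGYR U=BWOY R=OOGR D=GWYY L=RWOR
After move 5 (U'): U=WYBO F=RWYR R=BGGR B=OOBB L=GWOR
After move 6 (U'): U=YOWB F=GWYR R=RWGR B=BGBB L=OOOR
After move 7 (R): R=GRRW U=YWWR F=GWYY D=GBYB B=BGOB
Query: U face = YWWR

Answer: Y W W R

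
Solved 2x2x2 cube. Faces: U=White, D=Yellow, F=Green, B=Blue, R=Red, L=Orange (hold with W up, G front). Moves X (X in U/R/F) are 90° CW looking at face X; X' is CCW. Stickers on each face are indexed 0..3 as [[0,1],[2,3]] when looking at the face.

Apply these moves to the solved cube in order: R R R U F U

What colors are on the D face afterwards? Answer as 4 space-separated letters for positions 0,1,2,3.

After move 1 (R): R=RRRR U=WGWG F=GYGY D=YBYB B=WBWB
After move 2 (R): R=RRRR U=WYWY F=GBGB D=YWYW B=GBGB
After move 3 (R): R=RRRR U=WBWB F=GWGW D=YGYG B=YBYB
After move 4 (U): U=WWBB F=RRGW R=YBRR B=OOYB L=GWOO
After move 5 (F): F=GRWR U=WWOW R=BBBR D=RYYG L=GYOG
After move 6 (U): U=OWWW F=BBWR R=OOBR B=GYYB L=GROG
Query: D face = RYYG

Answer: R Y Y G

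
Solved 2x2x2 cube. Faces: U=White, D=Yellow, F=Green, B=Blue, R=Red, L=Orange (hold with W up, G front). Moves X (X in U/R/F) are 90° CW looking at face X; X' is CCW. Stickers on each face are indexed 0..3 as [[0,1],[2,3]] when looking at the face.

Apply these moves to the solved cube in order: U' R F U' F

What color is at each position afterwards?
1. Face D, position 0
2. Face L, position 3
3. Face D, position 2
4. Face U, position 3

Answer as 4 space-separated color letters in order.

Answer: G R Y R

Derivation:
After move 1 (U'): U=WWWW F=OOGG R=GGRR B=RRBB L=BBOO
After move 2 (R): R=RGRG U=WOWG F=OYGY D=YBYR B=WRWB
After move 3 (F): F=GOYY U=WOOB R=WGGG D=RRYR L=BYOB
After move 4 (U'): U=OBWO F=BYYY R=GOGG B=WGWB L=WROB
After move 5 (F): F=YBYY U=OBBR R=WOOG D=GGYR L=WROR
Query 1: D[0] = G
Query 2: L[3] = R
Query 3: D[2] = Y
Query 4: U[3] = R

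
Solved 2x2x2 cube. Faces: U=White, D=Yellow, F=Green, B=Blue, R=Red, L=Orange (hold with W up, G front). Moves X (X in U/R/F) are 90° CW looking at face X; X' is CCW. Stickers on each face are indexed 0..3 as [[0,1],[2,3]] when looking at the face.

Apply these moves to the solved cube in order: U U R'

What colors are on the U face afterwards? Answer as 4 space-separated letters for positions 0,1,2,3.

Answer: W B W G

Derivation:
After move 1 (U): U=WWWW F=RRGG R=BBRR B=OOBB L=GGOO
After move 2 (U): U=WWWW F=BBGG R=OORR B=GGBB L=RROO
After move 3 (R'): R=OROR U=WBWG F=BWGW D=YBYG B=YGYB
Query: U face = WBWG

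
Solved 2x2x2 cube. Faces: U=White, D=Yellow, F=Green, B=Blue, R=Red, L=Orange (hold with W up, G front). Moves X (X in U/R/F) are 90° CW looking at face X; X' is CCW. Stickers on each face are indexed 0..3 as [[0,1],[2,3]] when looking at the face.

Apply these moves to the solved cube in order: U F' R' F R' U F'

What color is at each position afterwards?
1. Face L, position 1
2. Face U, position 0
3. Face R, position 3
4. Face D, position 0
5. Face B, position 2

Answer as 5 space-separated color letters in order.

After move 1 (U): U=WWWW F=RRGG R=BBRR B=OOBB L=GGOO
After move 2 (F'): F=RGRG U=WWBR R=YBYR D=GOYY L=GWOW
After move 3 (R'): R=BRYY U=WBBO F=RWRR D=GGYG B=YOOB
After move 4 (F): F=RRRW U=WBWW R=BROY D=YBYG L=GGOG
After move 5 (R'): R=RYBO U=WOWY F=RBRW D=YRYW B=GOBB
After move 6 (U): U=WWYO F=RYRW R=GOBO B=GGBB L=RBOG
After move 7 (F'): F=YWRR U=WWGB R=ROYO D=BGYW L=ROOY
Query 1: L[1] = O
Query 2: U[0] = W
Query 3: R[3] = O
Query 4: D[0] = B
Query 5: B[2] = B

Answer: O W O B B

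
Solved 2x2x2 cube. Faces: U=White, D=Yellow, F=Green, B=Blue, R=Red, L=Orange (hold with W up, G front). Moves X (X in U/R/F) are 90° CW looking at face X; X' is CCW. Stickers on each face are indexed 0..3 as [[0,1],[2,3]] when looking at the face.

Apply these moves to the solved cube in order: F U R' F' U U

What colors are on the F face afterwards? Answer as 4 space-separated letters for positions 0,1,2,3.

After move 1 (F): F=GGGG U=WWOO R=WRWR D=RRYY L=OYOY
After move 2 (U): U=OWOW F=WRGG R=BBWR B=OYBB L=GGOY
After move 3 (R'): R=BRBW U=OBOO F=WWGW D=RRYG B=YYRB
After move 4 (F'): F=WWWG U=OBBB R=RRRW D=GYYG L=GOOO
After move 5 (U): U=BOBB F=RRWG R=YYRW B=GORB L=WWOO
After move 6 (U): U=BBBO F=YYWG R=GORW B=WWRB L=RROO
Query: F face = YYWG

Answer: Y Y W G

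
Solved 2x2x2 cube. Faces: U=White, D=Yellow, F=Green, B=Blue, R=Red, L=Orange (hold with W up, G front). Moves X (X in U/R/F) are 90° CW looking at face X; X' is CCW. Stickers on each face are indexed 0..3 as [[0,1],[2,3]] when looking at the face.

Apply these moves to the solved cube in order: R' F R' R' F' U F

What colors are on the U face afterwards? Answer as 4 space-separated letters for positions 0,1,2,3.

After move 1 (R'): R=RRRR U=WBWB F=GWGW D=YGYG B=YBYB
After move 2 (F): F=GGWW U=WBOO R=WRBR D=RRYG L=OYOG
After move 3 (R'): R=RRWB U=WYOY F=GBWO D=RGYW B=GBRB
After move 4 (R'): R=RBRW U=WROG F=GYWY D=RBYO B=WBGB
After move 5 (F'): F=YYGW U=WRRR R=BBRW D=YGYO L=OGOO
After move 6 (U): U=RWRR F=BBGW R=WBRW B=OGGB L=YYOO
After move 7 (F): F=GBWB U=RWOY R=RBRW D=RWYO L=YYOG
Query: U face = RWOY

Answer: R W O Y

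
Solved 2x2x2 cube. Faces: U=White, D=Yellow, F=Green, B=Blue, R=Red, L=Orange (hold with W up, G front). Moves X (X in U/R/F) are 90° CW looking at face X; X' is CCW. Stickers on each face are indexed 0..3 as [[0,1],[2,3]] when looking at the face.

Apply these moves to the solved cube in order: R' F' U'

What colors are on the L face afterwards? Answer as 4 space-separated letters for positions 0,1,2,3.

After move 1 (R'): R=RRRR U=WBWB F=GWGW D=YGYG B=YBYB
After move 2 (F'): F=WWGG U=WBRR R=GRYR D=OOYG L=OBOW
After move 3 (U'): U=BRWR F=OBGG R=WWYR B=GRYB L=YBOW
Query: L face = YBOW

Answer: Y B O W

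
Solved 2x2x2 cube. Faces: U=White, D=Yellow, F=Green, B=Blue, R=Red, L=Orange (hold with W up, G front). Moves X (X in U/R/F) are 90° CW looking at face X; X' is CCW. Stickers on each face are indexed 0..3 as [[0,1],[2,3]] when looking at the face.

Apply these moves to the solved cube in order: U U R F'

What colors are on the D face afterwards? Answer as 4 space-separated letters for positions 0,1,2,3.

Answer: R O Y G

Derivation:
After move 1 (U): U=WWWW F=RRGG R=BBRR B=OOBB L=GGOO
After move 2 (U): U=WWWW F=BBGG R=OORR B=GGBB L=RROO
After move 3 (R): R=RORO U=WBWG F=BYGY D=YBYG B=WGWB
After move 4 (F'): F=YYBG U=WBRR R=BOYO D=ROYG L=RGOW
Query: D face = ROYG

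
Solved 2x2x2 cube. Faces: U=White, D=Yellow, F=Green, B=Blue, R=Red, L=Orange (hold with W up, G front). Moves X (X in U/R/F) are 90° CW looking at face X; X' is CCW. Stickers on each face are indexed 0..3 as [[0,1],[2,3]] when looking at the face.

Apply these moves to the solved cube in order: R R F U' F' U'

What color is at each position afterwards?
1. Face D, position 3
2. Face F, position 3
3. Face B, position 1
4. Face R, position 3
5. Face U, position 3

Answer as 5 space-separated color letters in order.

Answer: W B G R G

Derivation:
After move 1 (R): R=RRRR U=WGWG F=GYGY D=YBYB B=WBWB
After move 2 (R): R=RRRR U=WYWY F=GBGB D=YWYW B=GBGB
After move 3 (F): F=GGBB U=WYOO R=WRYR D=RRYW L=OYOW
After move 4 (U'): U=YOWO F=OYBB R=GGYR B=WRGB L=GBOW
After move 5 (F'): F=YBOB U=YOGY R=RGRR D=BWYW L=GOOW
After move 6 (U'): U=OYYG F=GOOB R=YBRR B=RGGB L=WROW
Query 1: D[3] = W
Query 2: F[3] = B
Query 3: B[1] = G
Query 4: R[3] = R
Query 5: U[3] = G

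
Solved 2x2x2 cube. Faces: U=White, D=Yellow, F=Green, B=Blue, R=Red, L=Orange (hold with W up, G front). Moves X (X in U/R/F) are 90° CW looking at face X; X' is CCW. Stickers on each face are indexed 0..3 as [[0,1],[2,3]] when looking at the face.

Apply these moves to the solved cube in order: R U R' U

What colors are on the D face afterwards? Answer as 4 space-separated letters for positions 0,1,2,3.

After move 1 (R): R=RRRR U=WGWG F=GYGY D=YBYB B=WBWB
After move 2 (U): U=WWGG F=RRGY R=WBRR B=OOWB L=GYOO
After move 3 (R'): R=BRWR U=WWGO F=RWGG D=YRYY B=BOBB
After move 4 (U): U=GWOW F=BRGG R=BOWR B=GYBB L=RWOO
Query: D face = YRYY

Answer: Y R Y Y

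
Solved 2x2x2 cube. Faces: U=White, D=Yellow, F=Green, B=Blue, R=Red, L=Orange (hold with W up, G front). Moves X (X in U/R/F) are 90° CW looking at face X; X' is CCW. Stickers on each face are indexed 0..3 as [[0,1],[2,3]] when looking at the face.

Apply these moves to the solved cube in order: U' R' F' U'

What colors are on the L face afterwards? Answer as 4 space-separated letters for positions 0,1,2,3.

After move 1 (U'): U=WWWW F=OOGG R=GGRR B=RRBB L=BBOO
After move 2 (R'): R=GRGR U=WBWR F=OWGW D=YOYG B=YRYB
After move 3 (F'): F=WWOG U=WBGG R=ORYR D=BOYG L=BROW
After move 4 (U'): U=BGWG F=BROG R=WWYR B=ORYB L=YROW
Query: L face = YROW

Answer: Y R O W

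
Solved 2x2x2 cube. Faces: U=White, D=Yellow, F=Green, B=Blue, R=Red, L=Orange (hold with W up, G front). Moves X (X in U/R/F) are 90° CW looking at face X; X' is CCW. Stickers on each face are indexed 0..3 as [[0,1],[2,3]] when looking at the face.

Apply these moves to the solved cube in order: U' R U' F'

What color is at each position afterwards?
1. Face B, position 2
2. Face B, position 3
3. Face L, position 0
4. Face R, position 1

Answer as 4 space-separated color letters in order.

Answer: W B W Y

Derivation:
After move 1 (U'): U=WWWW F=OOGG R=GGRR B=RRBB L=BBOO
After move 2 (R): R=RGRG U=WOWG F=OYGY D=YBYR B=WRWB
After move 3 (U'): U=OGWW F=BBGY R=OYRG B=RGWB L=WROO
After move 4 (F'): F=BYBG U=OGOR R=BYYG D=ROYR L=WWOW
Query 1: B[2] = W
Query 2: B[3] = B
Query 3: L[0] = W
Query 4: R[1] = Y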